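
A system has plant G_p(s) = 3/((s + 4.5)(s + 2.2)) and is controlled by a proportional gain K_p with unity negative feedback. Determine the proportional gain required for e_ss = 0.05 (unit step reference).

For a type-0 loop with proportional control, e_ss = 1/(1 + K_p·G_p(0)).
G_p(0) = 0.303. Require 1/(1 + K_p·0.303) = 0.05, so 1 + 0.303·K_p = 20.
K_p = (20 − 1)/0.303 = 62.7.

K_p = 62.7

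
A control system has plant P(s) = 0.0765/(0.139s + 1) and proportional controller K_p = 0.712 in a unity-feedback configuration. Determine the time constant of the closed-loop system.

τ = 0.132 s

Closed loop: T(s) = K_p·P/(1+K_p·P) = 0.05447/(0.139s + 1 + 0.05447), with pole at s = −(1 + 0.05447)/0.139 = −7.586.
Closed-loop time constant τ = 1/7.586 = 0.132 s.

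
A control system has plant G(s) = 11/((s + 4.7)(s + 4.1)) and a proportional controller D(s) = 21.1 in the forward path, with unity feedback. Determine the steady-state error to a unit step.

The loop is type 0. Static position error constant K_pos = D(0)·G(0) = 21.1·0.5708 = 12.04.
Steady-state error to a unit step: e_ss = 1/(1+K_pos) = 1/13.04 = 0.0767.

0.0767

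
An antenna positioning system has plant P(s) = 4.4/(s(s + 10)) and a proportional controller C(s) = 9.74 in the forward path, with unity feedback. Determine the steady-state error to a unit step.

The open loop C(s)P(s) has a pole at the origin (type 1), so the static position error constant is infinite and e_ss = 1/(1+∞) = 0.

0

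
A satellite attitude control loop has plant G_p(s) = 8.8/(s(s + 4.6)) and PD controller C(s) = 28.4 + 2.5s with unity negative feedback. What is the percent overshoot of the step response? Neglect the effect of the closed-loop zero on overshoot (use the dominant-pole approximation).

Forward path: (28.4 + 2.5s)·8.8/(s(s+4.6)). The closed-loop characteristic equation is s² + (4.6 + 8.8·2.5)s + 8.8·28.4 = 0.
That is s² + 26.6s + 249.9 = 0, so ω_n = 15.81 rad/s and ζ = 26.6/(2·15.81) = 0.8413.
%OS = 100·exp(−πζ/√(1−ζ²)) = 0.753%.

0.753%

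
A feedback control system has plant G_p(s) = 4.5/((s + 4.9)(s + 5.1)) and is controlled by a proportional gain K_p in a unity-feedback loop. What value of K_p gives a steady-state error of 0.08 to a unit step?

For a type-0 loop with proportional control, e_ss = 1/(1 + K_p·G_p(0)).
G_p(0) = 0.1801. Require 1/(1 + K_p·0.1801) = 0.08, so 1 + 0.1801·K_p = 12.5.
K_p = (12.5 − 1)/0.1801 = 63.9.

K_p = 63.9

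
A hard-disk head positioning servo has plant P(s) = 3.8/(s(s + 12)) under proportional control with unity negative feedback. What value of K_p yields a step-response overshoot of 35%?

K_p = 94.3

From %OS = 100·exp(−πζ/√(1−ζ²)) = 35%, ζ = −ln(0.35)/√(π²+ln²(0.35)) = 0.3169.
Characteristic equation s² + 12s + 3.8K_p = 0 gives ζ = 12/(2√(3.8K_p)).
Setting ζ = 0.3169: √(3.8K_p) = 12/(2·0.3169) = 18.93, so K_p = 358.4/3.8 = 94.3.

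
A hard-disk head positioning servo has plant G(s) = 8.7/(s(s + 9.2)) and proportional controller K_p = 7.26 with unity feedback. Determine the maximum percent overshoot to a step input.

From 1 + K_pG(s) = 0: s² + 9.2s + 63.16 = 0 ⇒ ω_n = 7.947, ζ = 0.5788.
%OS = 100·exp(−πζ/√(1−ζ²)) = 100·exp(−π·0.5788/√0.665) = 10.8%.

10.8%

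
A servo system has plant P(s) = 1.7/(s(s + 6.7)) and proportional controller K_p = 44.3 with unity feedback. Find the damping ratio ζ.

ζ = 0.386

The closed-loop denominator is s(s+6.7) + 44.3·1.7 = s² + 6.7s + 75.31.
Matching s² + 2ζω_n s + ω_n²: ω_n = √75.31 = 8.678 rad/s and 2ζω_n = 6.7, so ζ = 6.7/(2·8.678) = 0.386.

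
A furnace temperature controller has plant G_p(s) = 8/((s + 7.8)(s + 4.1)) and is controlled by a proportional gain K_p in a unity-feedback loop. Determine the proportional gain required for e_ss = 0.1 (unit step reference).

K_p = 36

The loop is type 0, so e_ss(step) = 1/(1 + K_pos) with K_pos = K_p·G_p(0).
G_p(0) = 0.2502. Require 1/(1 + K_p·0.2502) = 0.1, so 1 + 0.2502·K_p = 10.
K_p = (10 − 1)/0.2502 = 36.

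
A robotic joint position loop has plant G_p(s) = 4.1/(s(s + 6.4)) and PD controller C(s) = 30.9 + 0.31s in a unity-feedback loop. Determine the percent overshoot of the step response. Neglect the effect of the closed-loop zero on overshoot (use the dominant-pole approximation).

32%

Forward path: (30.9 + 0.31s)·4.1/(s(s+6.4)). The closed-loop characteristic equation is s² + (6.4 + 4.1·0.31)s + 4.1·30.9 = 0.
That is s² + 7.671s + 126.7 = 0, so ω_n = 11.26 rad/s and ζ = 7.671/(2·11.26) = 0.3408.
%OS = 100·exp(−πζ/√(1−ζ²)) = 32%.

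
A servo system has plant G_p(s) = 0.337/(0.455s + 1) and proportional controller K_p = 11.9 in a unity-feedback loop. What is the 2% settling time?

Closed loop: T(s) = K_p·G_p/(1+K_p·G_p) = 4.01/(0.455s + 1 + 4.01), with pole at s = −(1 + 4.01)/0.455 = −11.01.
τ = 1/11.01 = 0.09081 s, so 2% settling time ≈ 4τ = 0.363 s.

T_s ≈ 0.363 s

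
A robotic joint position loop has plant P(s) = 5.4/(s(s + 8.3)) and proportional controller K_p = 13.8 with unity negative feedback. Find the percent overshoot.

17.9%

The closed-loop denominator s² + 8.3s + 74.52 gives ω_n = √74.52 = 8.632 and ζ = 8.3/(2ω_n) = 0.4807.
%OS = 100·exp(−πζ/√(1−ζ²)) = 100·exp(−π·0.4807/√0.7689) = 17.9%.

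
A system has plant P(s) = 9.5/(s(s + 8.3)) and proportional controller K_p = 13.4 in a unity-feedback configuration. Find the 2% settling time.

Closed-loop characteristic equation: s² + 8.3s + 127.3 = 0, so ω_n = 11.28 rad/s and ζ = 8.3/(2·11.28) = 0.3678.
2% settling time T_s ≈ 4/(ζω_n) = 4/4.15 = 0.964 s.

T_s ≈ 0.964 s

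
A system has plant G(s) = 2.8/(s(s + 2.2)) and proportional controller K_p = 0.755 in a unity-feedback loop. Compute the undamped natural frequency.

ω_n = 1.45 rad/s

1 + K_p·G(s) = 0 gives s² + 2.2s + 2.114 = 0.
So ω_n² = 2.114 ⇒ ω_n = 1.454 rad/s, and ζ = 2.2/(2ω_n) = 0.757.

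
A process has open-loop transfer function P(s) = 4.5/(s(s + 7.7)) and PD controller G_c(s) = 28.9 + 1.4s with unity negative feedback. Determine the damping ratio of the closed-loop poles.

Forward path: (28.9 + 1.4s)·4.5/(s(s+7.7)). The closed-loop characteristic equation is s² + (7.7 + 4.5·1.4)s + 4.5·28.9 = 0.
That is s² + 14s + 130 = 0, so ω_n = 11.4 rad/s and ζ = 14/(2·11.4) = 0.6138.

ζ = 0.614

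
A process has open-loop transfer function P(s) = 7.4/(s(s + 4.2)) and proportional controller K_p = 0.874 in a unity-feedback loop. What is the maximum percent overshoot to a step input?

1.01%

From 1 + K_pP(s) = 0: s² + 4.2s + 6.468 = 0 ⇒ ω_n = 2.543, ζ = 0.8257.
%OS = 100·exp(−πζ/√(1−ζ²)) = 100·exp(−π·0.8257/√0.3181) = 1.01%.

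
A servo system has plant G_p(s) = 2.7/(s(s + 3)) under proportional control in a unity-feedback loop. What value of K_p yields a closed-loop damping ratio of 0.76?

K_p = 1.44

Closed-loop characteristic equation: s² + 3s + K_p·2.7 = 0.
So ω_n = √(2.7K_p) and 2ζω_n = 3, giving ζ = 3/(2√(2.7K_p)).
Setting ζ = 0.76: √(2.7K_p) = 3/(2·0.76) = 1.974, so K_p = 3.895/2.7 = 1.44.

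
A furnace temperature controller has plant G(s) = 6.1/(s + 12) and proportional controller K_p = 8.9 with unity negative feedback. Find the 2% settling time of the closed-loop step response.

T_s ≈ 0.0603 s

Closed-loop transfer function: T(s) = K_p·G(s)/(1 + K_p·G(s)) = 54.29/(s + 12 + 54.29) = 54.29/(s + 66.29).
Time constant τ = 1/66.29 = 0.01509 s, so the 2% settling time is about 4τ = 0.0603 s.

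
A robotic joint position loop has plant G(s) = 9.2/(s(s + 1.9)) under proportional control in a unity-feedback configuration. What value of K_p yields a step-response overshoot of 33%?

From %OS = 100·exp(−πζ/√(1−ζ²)) = 33%, ζ = −ln(0.33)/√(π²+ln²(0.33)) = 0.3328.
Characteristic equation s² + 1.9s + 9.2K_p = 0 gives ζ = 1.9/(2√(9.2K_p)).
Setting ζ = 0.3328: √(9.2K_p) = 1.9/(2·0.3328) = 2.855, so K_p = 8.149/9.2 = 0.886.

K_p = 0.886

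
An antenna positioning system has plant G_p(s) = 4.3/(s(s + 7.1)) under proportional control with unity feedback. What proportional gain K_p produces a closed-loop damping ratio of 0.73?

K_p = 5.5

Closed-loop characteristic equation: s² + 7.1s + K_p·4.3 = 0.
So ω_n = √(4.3K_p) and 2ζω_n = 7.1, giving ζ = 7.1/(2√(4.3K_p)).
Setting ζ = 0.73: √(4.3K_p) = 7.1/(2·0.73) = 4.863, so K_p = 23.65/4.3 = 5.5.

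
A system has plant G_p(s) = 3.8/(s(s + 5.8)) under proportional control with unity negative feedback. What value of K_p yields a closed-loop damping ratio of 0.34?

Closed-loop characteristic equation: s² + 5.8s + K_p·3.8 = 0.
So ω_n = √(3.8K_p) and 2ζω_n = 5.8, giving ζ = 5.8/(2√(3.8K_p)).
Setting ζ = 0.34: √(3.8K_p) = 5.8/(2·0.34) = 8.529, so K_p = 72.75/3.8 = 19.1.

K_p = 19.1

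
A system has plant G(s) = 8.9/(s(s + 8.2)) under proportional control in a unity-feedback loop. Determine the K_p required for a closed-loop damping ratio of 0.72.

Closed-loop characteristic equation: s² + 8.2s + K_p·8.9 = 0.
So ω_n = √(8.9K_p) and 2ζω_n = 8.2, giving ζ = 8.2/(2√(8.9K_p)).
Setting ζ = 0.72: √(8.9K_p) = 8.2/(2·0.72) = 5.694, so K_p = 32.43/8.9 = 3.64.

K_p = 3.64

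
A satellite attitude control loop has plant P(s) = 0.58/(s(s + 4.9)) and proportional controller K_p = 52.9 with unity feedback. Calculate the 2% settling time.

T_s ≈ 1.63 s

The closed-loop denominator s² + 4.9s + 30.68 gives ω_n = √30.68 = 5.539 and ζ = 4.9/(2ω_n) = 0.4423.
2% settling time T_s ≈ 4/(ζω_n) = 4/2.45 = 1.63 s.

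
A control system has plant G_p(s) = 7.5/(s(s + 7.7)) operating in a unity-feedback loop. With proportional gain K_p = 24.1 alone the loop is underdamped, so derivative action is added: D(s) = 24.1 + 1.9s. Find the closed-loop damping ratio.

Forward path: (24.1 + 1.9s)·7.5/(s(s+7.7)). The closed-loop characteristic equation is s² + (7.7 + 7.5·1.9)s + 7.5·24.1 = 0.
That is s² + 21.95s + 180.8 = 0, so ω_n = 13.44 rad/s and ζ = 21.95/(2·13.44) = 0.8163.

ζ = 0.816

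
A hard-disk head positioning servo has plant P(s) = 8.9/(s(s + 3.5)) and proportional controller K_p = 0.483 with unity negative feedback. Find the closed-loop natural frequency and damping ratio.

ω_n = 2.07 rad/s, ζ = 0.844

With unity feedback the closed-loop characteristic equation is s² + 3.5s + 0.483·8.9 = s² + 3.5s + 4.299 = 0.
Matching s² + 2ζω_n s + ω_n²: ω_n = √4.299 = 2.073 rad/s and 2ζω_n = 3.5, so ζ = 3.5/(2·2.073) = 0.844.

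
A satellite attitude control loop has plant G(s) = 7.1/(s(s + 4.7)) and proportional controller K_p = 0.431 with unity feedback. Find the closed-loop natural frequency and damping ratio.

With unity feedback the closed-loop characteristic equation is s² + 4.7s + 0.431·7.1 = s² + 4.7s + 3.06 = 0.
So ω_n² = 3.06 ⇒ ω_n = 1.749 rad/s, and ζ = 4.7/(2ω_n) = 1.34.

ω_n = 1.75 rad/s, ζ = 1.34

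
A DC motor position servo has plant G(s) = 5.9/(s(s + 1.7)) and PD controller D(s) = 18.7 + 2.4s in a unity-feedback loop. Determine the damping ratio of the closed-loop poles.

Forward path: (18.7 + 2.4s)·5.9/(s(s+1.7)). The closed-loop characteristic equation is s² + (1.7 + 5.9·2.4)s + 5.9·18.7 = 0.
That is s² + 15.86s + 110.3 = 0, so ω_n = 10.5 rad/s and ζ = 15.86/(2·10.5) = 0.755.

ζ = 0.755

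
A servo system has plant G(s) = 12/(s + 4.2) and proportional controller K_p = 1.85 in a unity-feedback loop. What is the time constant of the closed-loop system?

Closed-loop transfer function: T(s) = K_p·G(s)/(1 + K_p·G(s)) = 22.2/(s + 4.2 + 22.2) = 22.2/(s + 26.4).
Time constant τ = 1/26.4 = 0.0379 s.

τ = 0.0379 s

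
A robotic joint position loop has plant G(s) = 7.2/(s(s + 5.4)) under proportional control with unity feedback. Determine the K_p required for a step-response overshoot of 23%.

From %OS = 100·exp(−πζ/√(1−ζ²)) = 23%, ζ = −ln(0.23)/√(π²+ln²(0.23)) = 0.4237.
Characteristic equation s² + 5.4s + 7.2K_p = 0 gives ζ = 5.4/(2√(7.2K_p)).
Setting ζ = 0.4237: √(7.2K_p) = 5.4/(2·0.4237) = 6.372, so K_p = 40.6/7.2 = 5.64.

K_p = 5.64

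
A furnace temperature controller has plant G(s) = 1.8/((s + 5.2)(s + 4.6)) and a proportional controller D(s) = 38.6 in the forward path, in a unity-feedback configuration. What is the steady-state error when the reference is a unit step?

0.256

The loop is type 0. Static position error constant K_pos = D(0)·G(0) = 38.6·0.07525 = 2.905.
Steady-state error to a unit step: e_ss = 1/(1+K_pos) = 1/3.905 = 0.256.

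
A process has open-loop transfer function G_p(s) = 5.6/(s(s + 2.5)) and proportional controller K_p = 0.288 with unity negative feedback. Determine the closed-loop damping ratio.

ζ = 0.984

1 + K_p·G_p(s) = 0 gives s² + 2.5s + 1.613 = 0.
So ω_n² = 1.613 ⇒ ω_n = 1.27 rad/s, and ζ = 2.5/(2ω_n) = 0.984.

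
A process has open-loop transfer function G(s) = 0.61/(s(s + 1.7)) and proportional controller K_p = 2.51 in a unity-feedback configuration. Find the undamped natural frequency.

The closed-loop denominator is s(s+1.7) + 2.51·0.61 = s² + 1.7s + 1.531.
So ω_n² = 1.531 ⇒ ω_n = 1.237 rad/s, and ζ = 1.7/(2ω_n) = 0.687.

ω_n = 1.24 rad/s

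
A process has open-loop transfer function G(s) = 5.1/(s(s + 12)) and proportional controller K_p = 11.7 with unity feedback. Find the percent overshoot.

2.08%

From 1 + K_pG(s) = 0: s² + 12s + 59.67 = 0 ⇒ ω_n = 7.725, ζ = 0.7767.
%OS = 100·exp(−πζ/√(1−ζ²)) = 100·exp(−π·0.7767/√0.3967) = 2.08%.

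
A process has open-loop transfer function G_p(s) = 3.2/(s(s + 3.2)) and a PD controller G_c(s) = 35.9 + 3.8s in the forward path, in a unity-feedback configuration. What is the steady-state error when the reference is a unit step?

The open loop G_c(s)G_p(s) has a pole at the origin (type 1), so the static position error constant is infinite and e_ss = 1/(1+∞) = 0.

0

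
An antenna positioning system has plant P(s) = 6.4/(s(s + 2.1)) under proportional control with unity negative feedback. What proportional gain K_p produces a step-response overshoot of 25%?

K_p = 1.06

From %OS = 100·exp(−πζ/√(1−ζ²)) = 25%, ζ = −ln(0.25)/√(π²+ln²(0.25)) = 0.4037.
Characteristic equation s² + 2.1s + 6.4K_p = 0 gives ζ = 2.1/(2√(6.4K_p)).
Setting ζ = 0.4037: √(6.4K_p) = 2.1/(2·0.4037) = 2.601, so K_p = 6.764/6.4 = 1.06.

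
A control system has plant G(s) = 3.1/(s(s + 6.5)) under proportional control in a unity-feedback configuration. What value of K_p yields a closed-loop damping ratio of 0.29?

K_p = 40.5

Closed-loop characteristic equation: s² + 6.5s + K_p·3.1 = 0.
So ω_n = √(3.1K_p) and 2ζω_n = 6.5, giving ζ = 6.5/(2√(3.1K_p)).
Setting ζ = 0.29: √(3.1K_p) = 6.5/(2·0.29) = 11.21, so K_p = 125.6/3.1 = 40.5.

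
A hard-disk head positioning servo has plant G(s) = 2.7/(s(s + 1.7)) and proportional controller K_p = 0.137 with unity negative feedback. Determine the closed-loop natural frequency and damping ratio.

With unity feedback the closed-loop characteristic equation is s² + 1.7s + 0.137·2.7 = s² + 1.7s + 0.3699 = 0.
Matching s² + 2ζω_n s + ω_n²: ω_n = √0.3699 = 0.6082 rad/s and 2ζω_n = 1.7, so ζ = 1.7/(2·0.6082) = 1.4.

ω_n = 0.608 rad/s, ζ = 1.4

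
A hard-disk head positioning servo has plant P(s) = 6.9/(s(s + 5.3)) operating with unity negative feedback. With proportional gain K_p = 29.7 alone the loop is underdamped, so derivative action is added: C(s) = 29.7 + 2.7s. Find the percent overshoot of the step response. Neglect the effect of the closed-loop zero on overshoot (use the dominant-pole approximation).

Forward path: (29.7 + 2.7s)·6.9/(s(s+5.3)). The closed-loop characteristic equation is s² + (5.3 + 6.9·2.7)s + 6.9·29.7 = 0.
That is s² + 23.93s + 204.9 = 0, so ω_n = 14.32 rad/s and ζ = 23.93/(2·14.32) = 0.8358.
%OS = 100·exp(−πζ/√(1−ζ²)) = 0.837%.

0.837%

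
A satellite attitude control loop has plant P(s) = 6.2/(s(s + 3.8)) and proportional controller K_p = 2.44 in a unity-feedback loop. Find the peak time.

Closed-loop characteristic equation: s² + 3.8s + 15.13 = 0, so ω_n = 3.889 rad/s and ζ = 3.8/(2·3.889) = 0.4885.
Damped frequency ω_d = ω_n√(1−ζ²) = 3.394 rad/s, so peak time T_p = π/ω_d = 0.926 s.

T_p = 0.926 s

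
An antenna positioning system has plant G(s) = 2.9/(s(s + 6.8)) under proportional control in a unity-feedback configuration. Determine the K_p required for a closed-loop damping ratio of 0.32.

K_p = 38.9

Closed-loop characteristic equation: s² + 6.8s + K_p·2.9 = 0.
So ω_n = √(2.9K_p) and 2ζω_n = 6.8, giving ζ = 6.8/(2√(2.9K_p)).
Setting ζ = 0.32: √(2.9K_p) = 6.8/(2·0.32) = 10.62, so K_p = 112.9/2.9 = 38.9.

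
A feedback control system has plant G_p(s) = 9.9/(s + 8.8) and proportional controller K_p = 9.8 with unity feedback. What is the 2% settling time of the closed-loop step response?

Closed-loop transfer function: T(s) = K_p·G_p(s)/(1 + K_p·G_p(s)) = 97.02/(s + 8.8 + 97.02) = 97.02/(s + 105.8).
Time constant τ = 1/105.8 = 0.00945 s, so the 2% settling time is about 4τ = 0.0378 s.

T_s ≈ 0.0378 s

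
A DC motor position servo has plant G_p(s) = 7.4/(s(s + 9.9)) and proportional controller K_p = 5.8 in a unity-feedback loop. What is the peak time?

The closed-loop denominator s² + 9.9s + 42.92 gives ω_n = √42.92 = 6.551 and ζ = 9.9/(2ω_n) = 0.7556.
Damped frequency ω_d = ω_n√(1−ζ²) = 4.292 rad/s, so peak time T_p = π/ω_d = 0.732 s.

T_p = 0.732 s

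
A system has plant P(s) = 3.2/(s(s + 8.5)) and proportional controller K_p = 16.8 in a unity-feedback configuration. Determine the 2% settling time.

Closed-loop characteristic equation: s² + 8.5s + 53.76 = 0, so ω_n = 7.332 rad/s and ζ = 8.5/(2·7.332) = 0.5796.
2% settling time T_s ≈ 4/(ζω_n) = 4/4.25 = 0.941 s.

T_s ≈ 0.941 s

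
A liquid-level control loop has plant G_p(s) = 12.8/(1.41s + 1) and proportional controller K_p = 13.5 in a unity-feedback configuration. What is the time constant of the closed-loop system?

τ = 0.00811 s

Closed loop: T(s) = K_p·G_p/(1+K_p·G_p) = 172.8/(1.41s + 1 + 172.8), with pole at s = −(1 + 172.8)/1.41 = −123.3.
Closed-loop time constant τ = 1/123.3 = 0.00811 s.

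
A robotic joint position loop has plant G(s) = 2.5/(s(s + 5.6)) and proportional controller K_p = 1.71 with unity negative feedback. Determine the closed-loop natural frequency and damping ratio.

With unity feedback the closed-loop characteristic equation is s² + 5.6s + 1.71·2.5 = s² + 5.6s + 4.275 = 0.
Matching s² + 2ζω_n s + ω_n²: ω_n = √4.275 = 2.068 rad/s and 2ζω_n = 5.6, so ζ = 5.6/(2·2.068) = 1.35.

ω_n = 2.07 rad/s, ζ = 1.35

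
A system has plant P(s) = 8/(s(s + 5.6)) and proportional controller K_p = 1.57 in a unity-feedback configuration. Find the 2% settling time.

Closed-loop characteristic equation: s² + 5.6s + 12.56 = 0, so ω_n = 3.544 rad/s and ζ = 5.6/(2·3.544) = 0.7901.
2% settling time T_s ≈ 4/(ζω_n) = 4/2.8 = 1.43 s.

T_s ≈ 1.43 s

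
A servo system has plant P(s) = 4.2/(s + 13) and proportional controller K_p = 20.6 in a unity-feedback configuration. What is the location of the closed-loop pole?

Closed-loop transfer function: T(s) = K_p·P(s)/(1 + K_p·P(s)) = 86.52/(s + 13 + 86.52) = 86.52/(s + 99.52).
The closed-loop pole is at s = −99.52.

s = -99.52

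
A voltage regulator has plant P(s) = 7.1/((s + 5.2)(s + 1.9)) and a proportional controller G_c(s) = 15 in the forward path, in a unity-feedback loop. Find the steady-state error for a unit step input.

0.0849

The loop is type 0. Static position error constant K_pos = G_c(0)·P(0) = 15·0.7186 = 10.78.
Steady-state error to a unit step: e_ss = 1/(1+K_pos) = 1/11.78 = 0.0849.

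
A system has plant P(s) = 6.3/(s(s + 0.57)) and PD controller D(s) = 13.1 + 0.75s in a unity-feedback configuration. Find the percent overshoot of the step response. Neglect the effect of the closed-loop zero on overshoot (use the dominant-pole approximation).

Forward path: (13.1 + 0.75s)·6.3/(s(s+0.57)). The closed-loop characteristic equation is s² + (0.57 + 6.3·0.75)s + 6.3·13.1 = 0.
That is s² + 5.295s + 82.53 = 0, so ω_n = 9.085 rad/s and ζ = 5.295/(2·9.085) = 0.2914.
%OS = 100·exp(−πζ/√(1−ζ²)) = 38.4%.

38.4%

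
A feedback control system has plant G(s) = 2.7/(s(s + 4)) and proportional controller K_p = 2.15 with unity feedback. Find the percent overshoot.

Closed-loop characteristic equation: s² + 4s + 5.805 = 0, so ω_n = 2.409 rad/s and ζ = 4/(2·2.409) = 0.8301.
%OS = 100·exp(−πζ/√(1−ζ²)) = 100·exp(−π·0.8301/√0.3109) = 0.931%.

0.931%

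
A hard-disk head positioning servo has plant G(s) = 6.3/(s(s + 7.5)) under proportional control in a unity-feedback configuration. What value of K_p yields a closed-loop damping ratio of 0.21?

K_p = 50.6

Closed-loop characteristic equation: s² + 7.5s + K_p·6.3 = 0.
So ω_n = √(6.3K_p) and 2ζω_n = 7.5, giving ζ = 7.5/(2√(6.3K_p)).
Setting ζ = 0.21: √(6.3K_p) = 7.5/(2·0.21) = 17.86, so K_p = 318.9/6.3 = 50.6.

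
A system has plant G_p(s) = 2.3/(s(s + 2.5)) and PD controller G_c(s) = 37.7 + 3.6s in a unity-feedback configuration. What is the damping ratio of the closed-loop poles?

Forward path: (37.7 + 3.6s)·2.3/(s(s+2.5)). The closed-loop characteristic equation is s² + (2.5 + 2.3·3.6)s + 2.3·37.7 = 0.
That is s² + 10.78s + 86.71 = 0, so ω_n = 9.312 rad/s and ζ = 10.78/(2·9.312) = 0.5788.

ζ = 0.579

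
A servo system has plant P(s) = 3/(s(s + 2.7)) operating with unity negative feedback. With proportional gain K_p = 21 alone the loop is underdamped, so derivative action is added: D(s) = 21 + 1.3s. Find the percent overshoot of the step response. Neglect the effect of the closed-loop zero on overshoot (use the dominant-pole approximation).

23.8%

Forward path: (21 + 1.3s)·3/(s(s+2.7)). The closed-loop characteristic equation is s² + (2.7 + 3·1.3)s + 3·21 = 0.
That is s² + 6.6s + 63 = 0, so ω_n = 7.937 rad/s and ζ = 6.6/(2·7.937) = 0.4158.
%OS = 100·exp(−πζ/√(1−ζ²)) = 23.8%.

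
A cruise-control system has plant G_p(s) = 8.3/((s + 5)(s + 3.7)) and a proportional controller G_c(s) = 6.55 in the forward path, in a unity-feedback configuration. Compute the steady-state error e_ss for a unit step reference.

0.254

The loop is type 0. Static position error constant K_pos = G_c(0)·G_p(0) = 6.55·0.4486 = 2.939.
Steady-state error to a unit step: e_ss = 1/(1+K_pos) = 1/3.939 = 0.254.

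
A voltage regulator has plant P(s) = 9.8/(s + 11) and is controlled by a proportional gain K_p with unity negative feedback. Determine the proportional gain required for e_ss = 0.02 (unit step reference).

K_p = 55

For a type-0 loop with proportional control, e_ss = 1/(1 + K_p·P(0)).
P(0) = 0.8909. Require 1/(1 + K_p·0.8909) = 0.02, so 1 + 0.8909·K_p = 50.
K_p = (50 − 1)/0.8909 = 55.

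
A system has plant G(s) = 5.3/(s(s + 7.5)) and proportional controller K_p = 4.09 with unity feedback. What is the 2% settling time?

T_s ≈ 1.07 s

Closed-loop characteristic equation: s² + 7.5s + 21.68 = 0, so ω_n = 4.656 rad/s and ζ = 7.5/(2·4.656) = 0.8054.
2% settling time T_s ≈ 4/(ζω_n) = 4/3.75 = 1.07 s.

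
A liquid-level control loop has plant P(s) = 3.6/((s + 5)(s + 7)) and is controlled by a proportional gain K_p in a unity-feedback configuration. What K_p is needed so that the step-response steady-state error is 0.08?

The loop is type 0, so e_ss(step) = 1/(1 + K_pos) with K_pos = K_p·P(0).
P(0) = 0.1029. Require 1/(1 + K_p·0.1029) = 0.08, so 1 + 0.1029·K_p = 12.5.
K_p = (12.5 − 1)/0.1029 = 112.

K_p = 112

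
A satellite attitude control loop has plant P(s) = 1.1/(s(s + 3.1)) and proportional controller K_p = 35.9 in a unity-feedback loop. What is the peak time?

T_p = 0.516 s

From 1 + K_pP(s) = 0: s² + 3.1s + 39.49 = 0 ⇒ ω_n = 6.284, ζ = 0.2467.
Damped frequency ω_d = ω_n√(1−ζ²) = 6.09 rad/s, so peak time T_p = π/ω_d = 0.516 s.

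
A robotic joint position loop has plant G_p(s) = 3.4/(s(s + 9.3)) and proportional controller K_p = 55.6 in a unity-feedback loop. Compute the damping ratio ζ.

ζ = 0.338

1 + K_p·G_p(s) = 0 gives s² + 9.3s + 189 = 0.
Matching s² + 2ζω_n s + ω_n²: ω_n = √189 = 13.75 rad/s and 2ζω_n = 9.3, so ζ = 9.3/(2·13.75) = 0.338.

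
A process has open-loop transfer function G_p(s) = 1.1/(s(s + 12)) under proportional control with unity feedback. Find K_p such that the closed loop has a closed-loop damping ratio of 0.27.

K_p = 449

Closed-loop characteristic equation: s² + 12s + K_p·1.1 = 0.
So ω_n = √(1.1K_p) and 2ζω_n = 12, giving ζ = 12/(2√(1.1K_p)).
Setting ζ = 0.27: √(1.1K_p) = 12/(2·0.27) = 22.22, so K_p = 493.8/1.1 = 449.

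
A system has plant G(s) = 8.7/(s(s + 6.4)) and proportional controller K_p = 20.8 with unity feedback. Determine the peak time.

The closed-loop denominator s² + 6.4s + 181 gives ω_n = √181 = 13.45 and ζ = 6.4/(2ω_n) = 0.2379.
Damped frequency ω_d = ω_n√(1−ζ²) = 13.07 rad/s, so peak time T_p = π/ω_d = 0.24 s.

T_p = 0.24 s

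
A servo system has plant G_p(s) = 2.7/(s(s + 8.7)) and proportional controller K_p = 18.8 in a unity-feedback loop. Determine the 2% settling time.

From 1 + K_pG_p(s) = 0: s² + 8.7s + 50.76 = 0 ⇒ ω_n = 7.125, ζ = 0.6106.
2% settling time T_s ≈ 4/(ζω_n) = 4/4.35 = 0.92 s.

T_s ≈ 0.92 s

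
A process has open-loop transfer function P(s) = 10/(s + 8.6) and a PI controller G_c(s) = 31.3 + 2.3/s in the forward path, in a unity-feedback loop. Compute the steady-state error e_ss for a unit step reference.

The open loop G_c(s)P(s) has a pole at the origin (type 1), so the static position error constant is infinite and e_ss = 1/(1+∞) = 0.

0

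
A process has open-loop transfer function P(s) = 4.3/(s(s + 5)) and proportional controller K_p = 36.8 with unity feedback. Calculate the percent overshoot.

52.9%

The closed-loop denominator s² + 5s + 158.2 gives ω_n = √158.2 = 12.58 and ζ = 5/(2ω_n) = 0.1987.
%OS = 100·exp(−πζ/√(1−ζ²)) = 100·exp(−π·0.1987/√0.9605) = 52.9%.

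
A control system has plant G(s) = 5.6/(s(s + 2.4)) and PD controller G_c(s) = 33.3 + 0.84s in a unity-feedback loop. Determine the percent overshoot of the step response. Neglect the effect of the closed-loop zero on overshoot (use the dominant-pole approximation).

Forward path: (33.3 + 0.84s)·5.6/(s(s+2.4)). The closed-loop characteristic equation is s² + (2.4 + 5.6·0.84)s + 5.6·33.3 = 0.
That is s² + 7.104s + 186.5 = 0, so ω_n = 13.66 rad/s and ζ = 7.104/(2·13.66) = 0.2601.
%OS = 100·exp(−πζ/√(1−ζ²)) = 42.9%.

42.9%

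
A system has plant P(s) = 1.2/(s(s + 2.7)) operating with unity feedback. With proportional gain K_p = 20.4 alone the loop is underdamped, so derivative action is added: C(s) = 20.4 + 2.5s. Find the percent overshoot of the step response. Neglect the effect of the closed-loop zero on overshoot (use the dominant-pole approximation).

Forward path: (20.4 + 2.5s)·1.2/(s(s+2.7)). The closed-loop characteristic equation is s² + (2.7 + 1.2·2.5)s + 1.2·20.4 = 0.
That is s² + 5.7s + 24.48 = 0, so ω_n = 4.948 rad/s and ζ = 5.7/(2·4.948) = 0.576.
%OS = 100·exp(−πζ/√(1−ζ²)) = 10.9%.

10.9%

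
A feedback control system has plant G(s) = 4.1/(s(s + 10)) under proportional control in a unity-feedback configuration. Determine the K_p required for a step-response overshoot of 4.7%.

K_p = 12.5

From %OS = 100·exp(−πζ/√(1−ζ²)) = 4.7%, ζ = −ln(0.047)/√(π²+ln²(0.047)) = 0.6975.
Characteristic equation s² + 10s + 4.1K_p = 0 gives ζ = 10/(2√(4.1K_p)).
Setting ζ = 0.6975: √(4.1K_p) = 10/(2·0.6975) = 7.169, so K_p = 51.39/4.1 = 12.5.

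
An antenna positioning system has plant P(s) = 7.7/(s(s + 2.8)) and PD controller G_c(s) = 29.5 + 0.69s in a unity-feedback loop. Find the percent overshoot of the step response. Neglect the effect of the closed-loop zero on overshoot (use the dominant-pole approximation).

Forward path: (29.5 + 0.69s)·7.7/(s(s+2.8)). The closed-loop characteristic equation is s² + (2.8 + 7.7·0.69)s + 7.7·29.5 = 0.
That is s² + 8.113s + 227.2 = 0, so ω_n = 15.07 rad/s and ζ = 8.113/(2·15.07) = 0.2692.
%OS = 100·exp(−πζ/√(1−ζ²)) = 41.6%.

41.6%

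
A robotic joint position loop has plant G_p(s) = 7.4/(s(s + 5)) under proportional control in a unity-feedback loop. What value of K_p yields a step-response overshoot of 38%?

K_p = 9.75

From %OS = 100·exp(−πζ/√(1−ζ²)) = 38%, ζ = −ln(0.38)/√(π²+ln²(0.38)) = 0.2943.
Characteristic equation s² + 5s + 7.4K_p = 0 gives ζ = 5/(2√(7.4K_p)).
Setting ζ = 0.2943: √(7.4K_p) = 5/(2·0.2943) = 8.493, so K_p = 72.14/7.4 = 9.75.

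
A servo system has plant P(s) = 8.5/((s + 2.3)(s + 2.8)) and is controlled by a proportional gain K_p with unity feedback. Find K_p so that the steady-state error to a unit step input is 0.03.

Steady-state error for a unit step on this type-0 loop is 1/(1 + K_p·P(0)).
P(0) = 1.32. Require 1/(1 + K_p·1.32) = 0.03, so 1 + 1.32·K_p = 33.33.
K_p = (33.33 − 1)/1.32 = 24.5.

K_p = 24.5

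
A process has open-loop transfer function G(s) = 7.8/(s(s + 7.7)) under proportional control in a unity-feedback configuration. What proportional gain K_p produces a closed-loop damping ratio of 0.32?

K_p = 18.6

Closed-loop characteristic equation: s² + 7.7s + K_p·7.8 = 0.
So ω_n = √(7.8K_p) and 2ζω_n = 7.7, giving ζ = 7.7/(2√(7.8K_p)).
Setting ζ = 0.32: √(7.8K_p) = 7.7/(2·0.32) = 12.03, so K_p = 144.8/7.8 = 18.6.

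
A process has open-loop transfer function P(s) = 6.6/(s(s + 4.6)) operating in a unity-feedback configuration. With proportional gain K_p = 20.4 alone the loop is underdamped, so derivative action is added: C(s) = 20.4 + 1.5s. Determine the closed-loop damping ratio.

Forward path: (20.4 + 1.5s)·6.6/(s(s+4.6)). The closed-loop characteristic equation is s² + (4.6 + 6.6·1.5)s + 6.6·20.4 = 0.
That is s² + 14.5s + 134.6 = 0, so ω_n = 11.6 rad/s and ζ = 14.5/(2·11.6) = 0.6248.

ζ = 0.625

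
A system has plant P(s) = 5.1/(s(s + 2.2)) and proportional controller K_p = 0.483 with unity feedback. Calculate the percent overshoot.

From 1 + K_pP(s) = 0: s² + 2.2s + 2.463 = 0 ⇒ ω_n = 1.569, ζ = 0.7009.
%OS = 100·exp(−πζ/√(1−ζ²)) = 100·exp(−π·0.7009/√0.5088) = 4.56%.

4.56%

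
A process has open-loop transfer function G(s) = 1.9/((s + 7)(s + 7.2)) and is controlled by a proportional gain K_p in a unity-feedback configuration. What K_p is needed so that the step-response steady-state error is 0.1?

For a type-0 loop with proportional control, e_ss = 1/(1 + K_p·G(0)).
G(0) = 0.0377. Require 1/(1 + K_p·0.0377) = 0.1, so 1 + 0.0377·K_p = 10.
K_p = (10 − 1)/0.0377 = 239.

K_p = 239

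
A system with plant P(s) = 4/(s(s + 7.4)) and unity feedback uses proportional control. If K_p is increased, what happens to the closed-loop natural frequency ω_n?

increase

ω_n = √(4·K_p), which grows with K_p.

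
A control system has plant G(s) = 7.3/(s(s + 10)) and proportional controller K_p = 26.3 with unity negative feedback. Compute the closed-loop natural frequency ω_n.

1 + K_p·G(s) = 0 gives s² + 10s + 192 = 0.
Matching s² + 2ζω_n s + ω_n²: ω_n = √192 = 13.86 rad/s and 2ζω_n = 10, so ζ = 10/(2·13.86) = 0.361.

ω_n = 13.9 rad/s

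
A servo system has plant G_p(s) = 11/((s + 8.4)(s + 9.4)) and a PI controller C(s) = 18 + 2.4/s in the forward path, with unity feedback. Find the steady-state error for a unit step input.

The open loop C(s)G_p(s) has a pole at the origin (type 1), so the static position error constant is infinite and e_ss = 1/(1+∞) = 0.

0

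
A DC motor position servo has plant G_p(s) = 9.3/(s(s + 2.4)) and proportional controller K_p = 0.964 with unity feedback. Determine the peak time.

Closed-loop characteristic equation: s² + 2.4s + 8.965 = 0, so ω_n = 2.994 rad/s and ζ = 2.4/(2·2.994) = 0.4008.
Damped frequency ω_d = ω_n√(1−ζ²) = 2.743 rad/s, so peak time T_p = π/ω_d = 1.15 s.

T_p = 1.15 s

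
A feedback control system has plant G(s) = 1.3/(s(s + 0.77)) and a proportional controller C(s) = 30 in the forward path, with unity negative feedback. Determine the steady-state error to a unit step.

0

The open loop C(s)G(s) has a pole at the origin (type 1), so the static position error constant is infinite and e_ss = 1/(1+∞) = 0.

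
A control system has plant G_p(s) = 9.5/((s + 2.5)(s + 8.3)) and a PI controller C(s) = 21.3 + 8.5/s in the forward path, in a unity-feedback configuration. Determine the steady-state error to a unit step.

0

The open loop C(s)G_p(s) has a pole at the origin (type 1), so the static position error constant is infinite and e_ss = 1/(1+∞) = 0.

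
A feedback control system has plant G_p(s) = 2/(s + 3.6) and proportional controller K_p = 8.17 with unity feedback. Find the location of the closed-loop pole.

Closed-loop transfer function: T(s) = K_p·G_p(s)/(1 + K_p·G_p(s)) = 16.34/(s + 3.6 + 16.34) = 16.34/(s + 19.94).
The closed-loop pole is at s = −19.94.

s = -19.94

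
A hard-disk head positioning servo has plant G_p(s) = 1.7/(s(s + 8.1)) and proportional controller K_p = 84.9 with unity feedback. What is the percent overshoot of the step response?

32.5%

The closed-loop denominator s² + 8.1s + 144.3 gives ω_n = √144.3 = 12.01 and ζ = 8.1/(2ω_n) = 0.3371.
%OS = 100·exp(−πζ/√(1−ζ²)) = 100·exp(−π·0.3371/√0.8864) = 32.5%.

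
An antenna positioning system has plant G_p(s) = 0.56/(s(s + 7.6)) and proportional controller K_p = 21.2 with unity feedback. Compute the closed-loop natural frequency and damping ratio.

With unity feedback the closed-loop characteristic equation is s² + 7.6s + 21.2·0.56 = s² + 7.6s + 11.87 = 0.
So ω_n² = 11.87 ⇒ ω_n = 3.446 rad/s, and ζ = 7.6/(2ω_n) = 1.1.

ω_n = 3.45 rad/s, ζ = 1.1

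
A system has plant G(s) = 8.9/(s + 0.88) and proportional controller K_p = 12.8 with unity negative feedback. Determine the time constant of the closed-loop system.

τ = 0.00871 s

Closed-loop transfer function: T(s) = K_p·G(s)/(1 + K_p·G(s)) = 113.9/(s + 0.88 + 113.9) = 113.9/(s + 114.8).
Time constant τ = 1/114.8 = 0.00871 s.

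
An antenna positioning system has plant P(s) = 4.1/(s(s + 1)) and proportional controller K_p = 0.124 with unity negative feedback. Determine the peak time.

The closed-loop denominator s² + 1s + 0.5084 gives ω_n = √0.5084 = 0.713 and ζ = 1/(2ω_n) = 0.7012.
Damped frequency ω_d = ω_n√(1−ζ²) = 0.5083 rad/s, so peak time T_p = π/ω_d = 6.18 s.

T_p = 6.18 s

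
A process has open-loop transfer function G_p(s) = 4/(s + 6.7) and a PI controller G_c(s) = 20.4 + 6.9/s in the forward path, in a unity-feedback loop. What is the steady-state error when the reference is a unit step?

0

The open loop G_c(s)G_p(s) has a pole at the origin (type 1), so the static position error constant is infinite and e_ss = 1/(1+∞) = 0.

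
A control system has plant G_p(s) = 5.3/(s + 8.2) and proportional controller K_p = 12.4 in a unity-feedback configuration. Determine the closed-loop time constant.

τ = 0.0135 s

Closed-loop transfer function: T(s) = K_p·G_p(s)/(1 + K_p·G_p(s)) = 65.72/(s + 8.2 + 65.72) = 65.72/(s + 73.92).
Time constant τ = 1/73.92 = 0.0135 s.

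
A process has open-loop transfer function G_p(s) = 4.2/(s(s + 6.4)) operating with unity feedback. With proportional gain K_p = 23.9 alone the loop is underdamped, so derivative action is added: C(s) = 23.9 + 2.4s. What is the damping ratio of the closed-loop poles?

Forward path: (23.9 + 2.4s)·4.2/(s(s+6.4)). The closed-loop characteristic equation is s² + (6.4 + 4.2·2.4)s + 4.2·23.9 = 0.
That is s² + 16.48s + 100.4 = 0, so ω_n = 10.02 rad/s and ζ = 16.48/(2·10.02) = 0.8224.

ζ = 0.822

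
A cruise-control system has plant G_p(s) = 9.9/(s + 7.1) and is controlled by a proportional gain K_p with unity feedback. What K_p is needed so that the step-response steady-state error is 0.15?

For a type-0 loop with proportional control, e_ss = 1/(1 + K_p·G_p(0)).
G_p(0) = 1.394. Require 1/(1 + K_p·1.394) = 0.15, so 1 + 1.394·K_p = 6.667.
K_p = (6.667 − 1)/1.394 = 4.06.

K_p = 4.06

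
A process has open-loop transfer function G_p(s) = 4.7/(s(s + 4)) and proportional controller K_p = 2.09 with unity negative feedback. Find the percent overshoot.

From 1 + K_pG_p(s) = 0: s² + 4s + 9.823 = 0 ⇒ ω_n = 3.134, ζ = 0.6381.
%OS = 100·exp(−πζ/√(1−ζ²)) = 100·exp(−π·0.6381/√0.5928) = 7.4%.

7.4%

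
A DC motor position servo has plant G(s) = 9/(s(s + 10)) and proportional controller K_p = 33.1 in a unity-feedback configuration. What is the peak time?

T_p = 0.19 s

The closed-loop denominator s² + 10s + 297.9 gives ω_n = √297.9 = 17.26 and ζ = 10/(2ω_n) = 0.2897.
Damped frequency ω_d = ω_n√(1−ζ²) = 16.52 rad/s, so peak time T_p = π/ω_d = 0.19 s.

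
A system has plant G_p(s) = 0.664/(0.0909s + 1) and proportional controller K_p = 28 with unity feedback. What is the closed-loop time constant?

Closed loop: T(s) = K_p·G_p/(1+K_p·G_p) = 18.59/(0.0909s + 1 + 18.59), with pole at s = −(1 + 18.59)/0.0909 = −215.5.
Closed-loop time constant τ = 1/215.5 = 0.00464 s.

τ = 0.00464 s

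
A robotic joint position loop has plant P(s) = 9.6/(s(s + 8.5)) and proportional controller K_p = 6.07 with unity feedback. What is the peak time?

T_p = 0.495 s

Closed-loop characteristic equation: s² + 8.5s + 58.27 = 0, so ω_n = 7.634 rad/s and ζ = 8.5/(2·7.634) = 0.5567.
Damped frequency ω_d = ω_n√(1−ζ²) = 6.341 rad/s, so peak time T_p = π/ω_d = 0.495 s.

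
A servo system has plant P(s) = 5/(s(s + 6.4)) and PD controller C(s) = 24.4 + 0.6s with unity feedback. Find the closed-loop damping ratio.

Forward path: (24.4 + 0.6s)·5/(s(s+6.4)). The closed-loop characteristic equation is s² + (6.4 + 5·0.6)s + 5·24.4 = 0.
That is s² + 9.4s + 122 = 0, so ω_n = 11.05 rad/s and ζ = 9.4/(2·11.05) = 0.4255.

ζ = 0.426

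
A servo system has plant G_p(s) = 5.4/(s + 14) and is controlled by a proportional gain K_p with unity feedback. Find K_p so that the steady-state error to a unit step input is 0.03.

For a type-0 loop with proportional control, e_ss = 1/(1 + K_p·G_p(0)).
G_p(0) = 0.3857. Require 1/(1 + K_p·0.3857) = 0.03, so 1 + 0.3857·K_p = 33.33.
K_p = (33.33 − 1)/0.3857 = 83.8.

K_p = 83.8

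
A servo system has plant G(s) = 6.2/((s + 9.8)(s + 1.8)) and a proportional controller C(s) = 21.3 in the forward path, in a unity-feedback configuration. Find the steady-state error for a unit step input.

The loop is type 0. Static position error constant K_pos = C(0)·G(0) = 21.3·0.3515 = 7.486.
Steady-state error to a unit step: e_ss = 1/(1+K_pos) = 1/8.486 = 0.118.

0.118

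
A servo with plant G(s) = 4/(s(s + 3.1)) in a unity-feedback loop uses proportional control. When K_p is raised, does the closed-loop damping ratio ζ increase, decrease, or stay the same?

ζ = 3.1/(2√(4K_p)); increasing K_p raises the denominator, so ζ falls.

decrease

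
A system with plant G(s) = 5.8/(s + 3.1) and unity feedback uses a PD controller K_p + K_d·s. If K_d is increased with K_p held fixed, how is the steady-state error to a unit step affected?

K_d affects only the transient (the s-coefficient); the DC loop gain, and hence e_ss, depends only on K_p.

unchanged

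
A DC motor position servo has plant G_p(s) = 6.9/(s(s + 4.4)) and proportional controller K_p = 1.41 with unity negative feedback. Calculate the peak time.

Closed-loop characteristic equation: s² + 4.4s + 9.729 = 0, so ω_n = 3.119 rad/s and ζ = 4.4/(2·3.119) = 0.7053.
Damped frequency ω_d = ω_n√(1−ζ²) = 2.211 rad/s, so peak time T_p = π/ω_d = 1.42 s.

T_p = 1.42 s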